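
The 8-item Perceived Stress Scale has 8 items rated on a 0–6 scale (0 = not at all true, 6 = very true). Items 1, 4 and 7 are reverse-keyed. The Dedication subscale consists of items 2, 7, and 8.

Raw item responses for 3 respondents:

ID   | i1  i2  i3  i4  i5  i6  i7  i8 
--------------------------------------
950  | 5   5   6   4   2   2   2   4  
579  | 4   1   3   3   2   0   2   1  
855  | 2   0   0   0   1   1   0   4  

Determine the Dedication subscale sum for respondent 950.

13

Respondent 950 raw: 5, 5, 6, 4, 2, 2, 2, 4.
Dedication items: 2, 7, 8.
Reverse-coded (on a 0–6 scale, reversed = 6 − raw):
  item 2: 5
  item 7: 6 − 2 = 4
  item 8: 4
Sum = 5 + 4 + 4 = 13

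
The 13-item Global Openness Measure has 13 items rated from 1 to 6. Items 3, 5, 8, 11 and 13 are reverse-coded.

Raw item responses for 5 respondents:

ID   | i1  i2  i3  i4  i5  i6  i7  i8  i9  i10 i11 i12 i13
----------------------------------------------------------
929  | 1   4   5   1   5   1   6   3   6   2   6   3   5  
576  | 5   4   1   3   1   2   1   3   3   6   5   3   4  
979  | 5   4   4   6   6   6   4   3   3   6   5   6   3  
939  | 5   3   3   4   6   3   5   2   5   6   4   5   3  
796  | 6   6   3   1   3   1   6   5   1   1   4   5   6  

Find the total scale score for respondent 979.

Respondent 979 raw: 5, 4, 4, 6, 6, 6, 4, 3, 3, 6, 5, 6, 3.
Reverse-coded (reversed = (1+6) − raw = 7 − raw):
  item 1: 5
  item 2: 4
  item 3: 7 − 4 = 3
  item 4: 6
  item 5: 7 − 6 = 1
  item 6: 6
  item 7: 4
  item 8: 7 − 3 = 4
  item 9: 3
  item 10: 6
  item 11: 7 − 5 = 2
  item 12: 6
  item 13: 7 − 3 = 4
Sum = 5 + 4 + 3 + 6 + 1 + 6 + 4 + 4 + 3 + 6 + 2 + 6 + 4 = 54

54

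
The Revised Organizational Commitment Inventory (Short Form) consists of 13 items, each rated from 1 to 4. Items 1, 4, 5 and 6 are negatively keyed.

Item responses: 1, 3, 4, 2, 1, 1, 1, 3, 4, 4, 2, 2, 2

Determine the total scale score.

Apply reverse scoring (reverse-coded value = 5 − response):
  item 1: 5 − 1 = 4
  item 4: 5 − 2 = 3
  item 5: 5 − 1 = 4
  item 6: 5 − 1 = 4
Scored responses: 4, 3, 4, 3, 4, 4, 1, 3, 4, 4, 2, 2, 2
Total = 4 + 3 + 4 + 3 + 4 + 4 + 1 + 3 + 4 + 4 + 2 + 2 + 2 = 40

40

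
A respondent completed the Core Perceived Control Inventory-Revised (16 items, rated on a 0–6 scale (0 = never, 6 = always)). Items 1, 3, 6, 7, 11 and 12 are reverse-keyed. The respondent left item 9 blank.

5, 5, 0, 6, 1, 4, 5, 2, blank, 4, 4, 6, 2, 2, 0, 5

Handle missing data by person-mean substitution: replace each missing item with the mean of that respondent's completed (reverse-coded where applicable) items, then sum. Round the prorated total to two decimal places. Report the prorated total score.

41.60

Reverse-coded (reversed = (0+6) − raw = 6 − raw):
  item 1: 6 − 5 = 1
  item 3: 6 − 0 = 6
  item 6: 6 − 4 = 2
  item 7: 6 − 5 = 1
  item 11: 6 − 4 = 2
  item 12: 6 − 6 = 0
Completed scored items (15 of 16): 1, 5, 6, 6, 1, 2, 1, 2, 4, 2, 0, 2, 2, 0, 5; sum = 39.
Person mean = 39 / 15 ≈ 2.6000
Prorated total = (39 / 15) × 16 = 41.60 (to 2 dp)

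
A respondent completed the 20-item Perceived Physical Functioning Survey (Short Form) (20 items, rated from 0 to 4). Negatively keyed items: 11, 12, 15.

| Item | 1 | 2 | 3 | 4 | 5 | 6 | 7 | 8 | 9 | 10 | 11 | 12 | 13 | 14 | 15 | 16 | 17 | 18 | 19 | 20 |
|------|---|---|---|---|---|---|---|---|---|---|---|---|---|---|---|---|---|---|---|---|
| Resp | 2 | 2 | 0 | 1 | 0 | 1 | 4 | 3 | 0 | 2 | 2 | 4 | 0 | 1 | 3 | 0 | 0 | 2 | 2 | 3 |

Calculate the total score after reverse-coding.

Negatively keyed items use 4 − raw:
  item 11: 4 − 2 = 2
  item 12: 4 − 4 = 0
  item 15: 4 − 3 = 1
Scored items: 2, 2, 0, 1, 0, 1, 4, 3, 0, 2, 2, 0, 0, 1, 1, 0, 0, 2, 2, 3
Total = 2 + 2 + 0 + 1 + 0 + 1 + 4 + 3 + 0 + 2 + 2 + 0 + 0 + 1 + 1 + 0 + 0 + 2 + 2 + 3 = 26

26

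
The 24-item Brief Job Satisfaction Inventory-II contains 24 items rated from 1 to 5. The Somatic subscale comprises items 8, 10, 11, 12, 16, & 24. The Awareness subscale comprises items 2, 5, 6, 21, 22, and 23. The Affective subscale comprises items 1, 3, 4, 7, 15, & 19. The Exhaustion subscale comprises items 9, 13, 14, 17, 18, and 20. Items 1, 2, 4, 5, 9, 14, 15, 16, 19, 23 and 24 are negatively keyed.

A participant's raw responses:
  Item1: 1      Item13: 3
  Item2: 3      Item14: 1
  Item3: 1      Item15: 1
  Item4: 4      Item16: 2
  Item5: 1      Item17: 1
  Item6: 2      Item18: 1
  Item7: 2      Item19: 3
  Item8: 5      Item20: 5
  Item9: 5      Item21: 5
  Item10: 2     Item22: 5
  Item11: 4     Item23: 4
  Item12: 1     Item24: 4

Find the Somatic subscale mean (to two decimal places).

Somatic items: 8, 10, 11, 12, 16, 24.
Of these, items 16 and 24 are negatively keyed; reversed = (1+5) − raw = 6 − raw.
  item 8: 5
  item 10: 2
  item 11: 4
  item 12: 1
  item 16: 6 − 2 = 4
  item 24: 6 − 4 = 2
Sum = 5 + 2 + 4 + 1 + 4 + 2 = 18
Mean = 18 / 6 = 3.00

3.00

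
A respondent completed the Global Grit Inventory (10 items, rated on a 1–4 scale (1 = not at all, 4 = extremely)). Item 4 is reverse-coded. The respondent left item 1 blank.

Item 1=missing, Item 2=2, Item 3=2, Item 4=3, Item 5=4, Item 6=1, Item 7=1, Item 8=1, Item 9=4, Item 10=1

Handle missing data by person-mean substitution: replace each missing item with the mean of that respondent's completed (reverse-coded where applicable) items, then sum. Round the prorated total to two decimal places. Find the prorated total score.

Reverse-coded (reverse-coded value = 5 − response):
  item 4: 5 − 3 = 2
Completed scored items (9 of 10): 2, 2, 2, 4, 1, 1, 1, 4, 1; sum = 18.
Person mean = 18 / 9 ≈ 2.0000
Prorated total = (18 / 9) × 10 = 20.00 (to 2 dp)

20.00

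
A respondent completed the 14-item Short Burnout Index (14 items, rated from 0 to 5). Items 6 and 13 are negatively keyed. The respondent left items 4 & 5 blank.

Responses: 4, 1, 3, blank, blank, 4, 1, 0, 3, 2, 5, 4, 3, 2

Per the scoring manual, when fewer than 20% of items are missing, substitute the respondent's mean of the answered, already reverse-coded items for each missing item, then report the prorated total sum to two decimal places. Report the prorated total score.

32.67

Reverse-coded (on a 0–5 scale, reversed = 5 − raw):
  item 6: 5 − 4 = 1
  item 13: 5 − 3 = 2
Completed scored items (12 of 14): 4, 1, 3, 1, 1, 0, 3, 2, 5, 4, 2, 2; sum = 28.
Person mean = 28 / 12 ≈ 2.3333
Prorated total = (28 / 12) × 14 = 32.67 (to 2 dp)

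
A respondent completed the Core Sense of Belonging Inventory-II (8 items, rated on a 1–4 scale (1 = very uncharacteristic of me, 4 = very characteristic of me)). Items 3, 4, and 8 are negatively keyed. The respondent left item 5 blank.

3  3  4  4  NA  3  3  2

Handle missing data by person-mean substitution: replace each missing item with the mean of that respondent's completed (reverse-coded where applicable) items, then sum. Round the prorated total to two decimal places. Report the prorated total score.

Reverse-coded (reverse-coded value = 5 − response):
  item 3: 5 − 4 = 1
  item 4: 5 − 4 = 1
  item 8: 5 − 2 = 3
Completed scored items (7 of 8): 3, 3, 1, 1, 3, 3, 3; sum = 17.
Person mean = 17 / 7 ≈ 2.4286
Prorated total = (17 / 7) × 8 = 19.43 (to 2 dp)

19.43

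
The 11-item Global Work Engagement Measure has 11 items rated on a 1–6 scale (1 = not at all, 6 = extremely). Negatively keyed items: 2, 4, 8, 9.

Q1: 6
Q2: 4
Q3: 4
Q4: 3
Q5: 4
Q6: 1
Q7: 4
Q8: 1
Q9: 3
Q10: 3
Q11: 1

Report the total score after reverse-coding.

40

Reversing items 2, 4, 8, and 9 with 7 − raw:
Total = 6 + (7−4) + 4 + (7−3) + 4 + 1 + 4 + (7−1) + (7−3) + 3 + 1
      = 6 + 3 + 4 + 4 + 4 + 1 + 4 + 6 + 4 + 3 + 1 = 40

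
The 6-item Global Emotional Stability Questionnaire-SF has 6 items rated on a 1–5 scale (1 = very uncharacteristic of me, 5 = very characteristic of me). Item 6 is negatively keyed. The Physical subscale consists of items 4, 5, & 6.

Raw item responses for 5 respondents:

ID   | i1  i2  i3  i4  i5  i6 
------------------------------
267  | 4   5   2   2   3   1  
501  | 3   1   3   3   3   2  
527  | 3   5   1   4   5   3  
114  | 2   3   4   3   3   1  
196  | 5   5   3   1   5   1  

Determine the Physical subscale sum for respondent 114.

11

Respondent 114 raw: 2, 3, 4, 3, 3, 1.
Physical items: 4, 5, 6.
Reverse-coded (on a 1–5 scale, reversed = 6 − raw):
  item 4: 3
  item 5: 3
  item 6: 6 − 1 = 5
Sum = 3 + 3 + 5 = 11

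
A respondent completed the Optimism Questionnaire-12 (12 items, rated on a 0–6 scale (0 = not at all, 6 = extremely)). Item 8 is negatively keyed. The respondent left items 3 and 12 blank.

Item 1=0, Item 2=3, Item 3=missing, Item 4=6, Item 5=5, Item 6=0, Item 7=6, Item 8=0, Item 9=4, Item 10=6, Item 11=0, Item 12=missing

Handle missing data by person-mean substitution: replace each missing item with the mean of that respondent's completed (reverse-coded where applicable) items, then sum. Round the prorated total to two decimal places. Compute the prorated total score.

43.20

Reverse-coded (on a 0–6 scale, reversed = 6 − raw):
  item 8: 6 − 0 = 6
Completed scored items (10 of 12): 0, 3, 6, 5, 0, 6, 6, 4, 6, 0; sum = 36.
Person mean = 36 / 10 ≈ 3.6000
Prorated total = (36 / 10) × 12 = 43.20 (to 2 dp)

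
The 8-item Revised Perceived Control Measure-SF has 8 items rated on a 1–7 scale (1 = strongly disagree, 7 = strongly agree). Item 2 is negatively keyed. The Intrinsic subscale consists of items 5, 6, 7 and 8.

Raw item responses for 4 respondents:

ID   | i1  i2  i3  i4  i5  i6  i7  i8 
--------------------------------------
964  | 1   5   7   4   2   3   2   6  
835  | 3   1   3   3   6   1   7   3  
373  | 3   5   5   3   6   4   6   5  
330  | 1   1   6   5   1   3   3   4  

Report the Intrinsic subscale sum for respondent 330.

Respondent 330 raw: 1, 1, 6, 5, 1, 3, 3, 4.
Intrinsic items: 5, 6, 7, 8.
Reverse-coded (reversed = (1+7) − raw = 8 − raw):
  item 5: 1
  item 6: 3
  item 7: 3
  item 8: 4
Sum = 1 + 3 + 3 + 4 = 11

11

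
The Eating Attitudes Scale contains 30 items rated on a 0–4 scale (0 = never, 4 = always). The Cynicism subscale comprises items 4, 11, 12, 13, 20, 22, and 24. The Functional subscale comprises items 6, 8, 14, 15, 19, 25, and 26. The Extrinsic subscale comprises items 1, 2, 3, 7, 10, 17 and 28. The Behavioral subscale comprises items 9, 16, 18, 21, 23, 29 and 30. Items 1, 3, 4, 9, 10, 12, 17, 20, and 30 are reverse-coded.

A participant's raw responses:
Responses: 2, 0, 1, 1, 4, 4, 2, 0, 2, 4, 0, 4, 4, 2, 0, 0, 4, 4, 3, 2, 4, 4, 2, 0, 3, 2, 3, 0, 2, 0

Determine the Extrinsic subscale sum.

Extrinsic items: 1, 2, 3, 7, 10, 17, 28.
Of these, items 1, 3, 10, & 17 are reverse-coded; on a 0–4 scale, reversed = 4 − raw.
  item 1: 4 − 2 = 2
  item 2: 0
  item 3: 4 − 1 = 3
  item 7: 2
  item 10: 4 − 4 = 0
  item 17: 4 − 4 = 0
  item 28: 0
Sum = 2 + 0 + 3 + 2 + 0 + 0 + 0 = 7

7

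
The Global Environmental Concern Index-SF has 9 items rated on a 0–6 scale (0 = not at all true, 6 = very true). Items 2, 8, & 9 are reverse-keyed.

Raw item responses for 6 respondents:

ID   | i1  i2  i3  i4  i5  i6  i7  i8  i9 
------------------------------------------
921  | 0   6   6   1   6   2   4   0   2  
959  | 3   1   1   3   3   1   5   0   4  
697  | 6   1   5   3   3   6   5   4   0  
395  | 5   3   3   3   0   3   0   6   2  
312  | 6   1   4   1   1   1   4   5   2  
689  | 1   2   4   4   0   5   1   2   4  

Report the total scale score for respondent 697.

41

Respondent 697 raw: 6, 1, 5, 3, 3, 6, 5, 4, 0.
Reverse-coded (reversed = (0+6) − raw = 6 − raw):
  item 1: 6
  item 2: 6 − 1 = 5
  item 3: 5
  item 4: 3
  item 5: 3
  item 6: 6
  item 7: 5
  item 8: 6 − 4 = 2
  item 9: 6 − 0 = 6
Sum = 6 + 5 + 5 + 3 + 3 + 6 + 5 + 2 + 6 = 41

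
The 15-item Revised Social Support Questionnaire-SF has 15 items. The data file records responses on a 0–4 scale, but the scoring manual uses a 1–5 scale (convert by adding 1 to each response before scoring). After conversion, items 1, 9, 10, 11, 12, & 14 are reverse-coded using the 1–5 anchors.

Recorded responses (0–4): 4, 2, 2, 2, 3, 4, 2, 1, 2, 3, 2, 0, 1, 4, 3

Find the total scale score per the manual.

44

Convert to 1–5: 5, 3, 3, 3, 4, 5, 3, 2, 3, 4, 3, 1, 2, 5, 4
Reverse-coded (reversed = (1+5) − raw = 6 − raw):
  item 1: 6 − 5 = 1
  item 9: 6 − 3 = 3
  item 10: 6 − 4 = 2
  item 11: 6 − 3 = 3
  item 12: 6 − 1 = 5
  item 14: 6 − 5 = 1
Scored: 1, 3, 3, 3, 4, 5, 3, 2, 3, 2, 3, 5, 2, 1, 4
Total = 44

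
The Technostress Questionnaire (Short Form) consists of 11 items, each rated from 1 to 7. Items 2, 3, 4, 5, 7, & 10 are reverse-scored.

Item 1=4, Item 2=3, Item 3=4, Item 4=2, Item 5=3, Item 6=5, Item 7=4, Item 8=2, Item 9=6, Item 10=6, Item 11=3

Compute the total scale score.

Reverse-scored items use 8 − raw:
  item 2: 8 − 3 = 5
  item 3: 8 − 4 = 4
  item 4: 8 − 2 = 6
  item 5: 8 − 3 = 5
  item 7: 8 − 4 = 4
  item 10: 8 − 6 = 2
After reverse-coding: 4, 5, 4, 6, 5, 5, 4, 2, 6, 2, 3
Total = 4 + 5 + 4 + 6 + 5 + 5 + 4 + 2 + 6 + 2 + 3 = 46

46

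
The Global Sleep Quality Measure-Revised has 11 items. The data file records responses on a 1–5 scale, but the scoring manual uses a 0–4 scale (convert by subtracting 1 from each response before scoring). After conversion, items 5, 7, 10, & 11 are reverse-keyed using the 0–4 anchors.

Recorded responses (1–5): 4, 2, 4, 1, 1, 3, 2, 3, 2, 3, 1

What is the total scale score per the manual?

25

Convert to 0–4: 3, 1, 3, 0, 0, 2, 1, 2, 1, 2, 0
Reverse-coded (reverse-coded value = 4 − response):
  item 5: 4 − 0 = 4
  item 7: 4 − 1 = 3
  item 10: 4 − 2 = 2
  item 11: 4 − 0 = 4
Scored: 3, 1, 3, 0, 4, 2, 3, 2, 1, 2, 4
Total = 25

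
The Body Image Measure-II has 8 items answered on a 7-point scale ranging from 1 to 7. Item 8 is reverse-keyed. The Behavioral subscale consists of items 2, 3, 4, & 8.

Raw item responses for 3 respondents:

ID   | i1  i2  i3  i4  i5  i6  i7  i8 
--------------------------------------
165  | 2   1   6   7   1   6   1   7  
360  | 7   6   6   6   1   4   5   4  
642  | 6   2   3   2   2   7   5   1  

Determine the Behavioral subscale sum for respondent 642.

Respondent 642 raw: 6, 2, 3, 2, 2, 7, 5, 1.
Behavioral items: 2, 3, 4, 8.
Reverse-coded (reverse-coded value = 8 − response):
  item 2: 2
  item 3: 3
  item 4: 2
  item 8: 8 − 1 = 7
Sum = 2 + 3 + 2 + 7 = 14

14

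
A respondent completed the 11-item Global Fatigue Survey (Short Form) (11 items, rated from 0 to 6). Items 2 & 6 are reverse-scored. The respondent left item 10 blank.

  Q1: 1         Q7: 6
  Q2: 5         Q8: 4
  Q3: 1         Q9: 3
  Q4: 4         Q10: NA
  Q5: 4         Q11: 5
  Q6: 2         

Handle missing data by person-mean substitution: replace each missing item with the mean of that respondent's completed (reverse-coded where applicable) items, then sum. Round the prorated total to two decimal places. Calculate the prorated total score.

36.30

Reverse-coded (reverse-coded value = 6 − response):
  item 2: 6 − 5 = 1
  item 6: 6 − 2 = 4
Completed scored items (10 of 11): 1, 1, 1, 4, 4, 4, 6, 4, 3, 5; sum = 33.
Person mean = 33 / 10 ≈ 3.3000
Prorated total = (33 / 10) × 11 = 36.30 (to 2 dp)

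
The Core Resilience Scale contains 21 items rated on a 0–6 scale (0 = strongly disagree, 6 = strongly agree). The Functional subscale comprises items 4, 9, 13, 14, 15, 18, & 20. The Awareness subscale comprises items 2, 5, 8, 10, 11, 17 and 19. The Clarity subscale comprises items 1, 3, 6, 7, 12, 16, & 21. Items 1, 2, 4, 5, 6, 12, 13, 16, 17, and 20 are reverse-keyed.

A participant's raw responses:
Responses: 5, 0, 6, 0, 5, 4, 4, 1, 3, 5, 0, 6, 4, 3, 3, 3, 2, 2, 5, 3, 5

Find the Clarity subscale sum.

Clarity items: 1, 3, 6, 7, 12, 16, 21.
Of these, items 1, 6, 12, & 16 are reverse-keyed; on a 0–6 scale, reversed = 6 − raw.
  item 1: 6 − 5 = 1
  item 3: 6
  item 6: 6 − 4 = 2
  item 7: 4
  item 12: 6 − 6 = 0
  item 16: 6 − 3 = 3
  item 21: 5
Sum = 1 + 6 + 2 + 4 + 0 + 3 + 5 = 21

21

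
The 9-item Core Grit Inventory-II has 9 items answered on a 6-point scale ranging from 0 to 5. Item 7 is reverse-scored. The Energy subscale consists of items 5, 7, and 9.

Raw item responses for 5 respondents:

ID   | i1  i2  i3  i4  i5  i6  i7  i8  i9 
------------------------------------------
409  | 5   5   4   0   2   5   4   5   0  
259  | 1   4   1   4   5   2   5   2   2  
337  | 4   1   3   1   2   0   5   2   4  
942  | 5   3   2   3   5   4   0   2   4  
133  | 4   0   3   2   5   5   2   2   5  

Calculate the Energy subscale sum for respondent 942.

14

Respondent 942 raw: 5, 3, 2, 3, 5, 4, 0, 2, 4.
Energy items: 5, 7, 9.
Reverse-coded (reversed = (0+5) − raw = 5 − raw):
  item 5: 5
  item 7: 5 − 0 = 5
  item 9: 4
Sum = 5 + 5 + 4 = 14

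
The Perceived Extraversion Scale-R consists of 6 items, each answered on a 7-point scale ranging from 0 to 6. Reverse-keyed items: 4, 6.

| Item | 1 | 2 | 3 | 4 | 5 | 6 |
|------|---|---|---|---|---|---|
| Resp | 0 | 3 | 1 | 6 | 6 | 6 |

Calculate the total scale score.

Raw sum = 22. Reverse-keyed items: 4, 6; their raw sum = 12.
Each reversal replaces raw with 6 − raw, changing the total by 6 − 2·raw per item.
Total = 22 + 2·6 − 2·12 = 22 + 12 − 24 = 10

10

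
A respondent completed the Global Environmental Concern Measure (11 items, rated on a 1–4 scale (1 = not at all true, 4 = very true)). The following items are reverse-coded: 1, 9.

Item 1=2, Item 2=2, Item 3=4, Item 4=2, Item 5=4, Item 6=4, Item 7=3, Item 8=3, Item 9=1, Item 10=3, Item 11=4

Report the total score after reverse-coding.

36

Reversing items 1 and 9 with 5 − raw:
Total = (5−2) + 2 + 4 + 2 + 4 + 4 + 3 + 3 + (5−1) + 3 + 4
      = 3 + 2 + 4 + 2 + 4 + 4 + 3 + 3 + 4 + 3 + 4 = 36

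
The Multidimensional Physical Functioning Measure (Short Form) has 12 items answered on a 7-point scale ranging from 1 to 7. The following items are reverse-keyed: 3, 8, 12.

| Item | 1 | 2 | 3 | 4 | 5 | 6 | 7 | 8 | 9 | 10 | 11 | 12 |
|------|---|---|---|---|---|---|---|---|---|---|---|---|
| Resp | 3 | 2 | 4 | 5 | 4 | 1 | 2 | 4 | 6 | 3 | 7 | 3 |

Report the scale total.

Reverse-coded items (reverse-coded value = 8 − response):
  item 3: 8 − 4 = 4
  item 8: 8 − 4 = 4
  item 12: 8 − 3 = 5
Scored items: 3, 2, 4, 5, 4, 1, 2, 4, 6, 3, 7, 5
Total = 3 + 2 + 4 + 5 + 4 + 1 + 2 + 4 + 6 + 3 + 7 + 5 = 46

46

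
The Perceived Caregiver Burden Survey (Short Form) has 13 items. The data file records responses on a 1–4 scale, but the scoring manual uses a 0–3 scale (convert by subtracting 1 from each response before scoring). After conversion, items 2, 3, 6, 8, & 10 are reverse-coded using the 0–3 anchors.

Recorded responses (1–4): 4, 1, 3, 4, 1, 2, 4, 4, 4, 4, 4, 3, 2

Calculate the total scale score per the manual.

24

Convert to 0–3: 3, 0, 2, 3, 0, 1, 3, 3, 3, 3, 3, 2, 1
Reverse-coded (reversed = (0+3) − raw = 3 − raw):
  item 2: 3 − 0 = 3
  item 3: 3 − 2 = 1
  item 6: 3 − 1 = 2
  item 8: 3 − 3 = 0
  item 10: 3 − 3 = 0
Scored: 3, 3, 1, 3, 0, 2, 3, 0, 3, 0, 3, 2, 1
Total = 24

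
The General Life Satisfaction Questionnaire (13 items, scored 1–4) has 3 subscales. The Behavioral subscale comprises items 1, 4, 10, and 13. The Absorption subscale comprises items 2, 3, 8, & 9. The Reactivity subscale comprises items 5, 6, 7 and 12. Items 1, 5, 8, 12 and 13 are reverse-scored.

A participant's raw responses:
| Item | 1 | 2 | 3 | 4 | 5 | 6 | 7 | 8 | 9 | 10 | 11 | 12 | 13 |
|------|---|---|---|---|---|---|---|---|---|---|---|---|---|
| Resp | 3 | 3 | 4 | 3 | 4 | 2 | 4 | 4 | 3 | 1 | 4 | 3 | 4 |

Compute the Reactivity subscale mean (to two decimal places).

Reactivity items: 5, 6, 7, 12.
Of these, items 5 & 12 are reverse-scored; reverse-coded value = 5 − response.
  item 5: 5 − 4 = 1
  item 6: 2
  item 7: 4
  item 12: 5 − 3 = 2
Sum = 1 + 2 + 4 + 2 = 9
Mean = 9 / 4 = 2.25

2.25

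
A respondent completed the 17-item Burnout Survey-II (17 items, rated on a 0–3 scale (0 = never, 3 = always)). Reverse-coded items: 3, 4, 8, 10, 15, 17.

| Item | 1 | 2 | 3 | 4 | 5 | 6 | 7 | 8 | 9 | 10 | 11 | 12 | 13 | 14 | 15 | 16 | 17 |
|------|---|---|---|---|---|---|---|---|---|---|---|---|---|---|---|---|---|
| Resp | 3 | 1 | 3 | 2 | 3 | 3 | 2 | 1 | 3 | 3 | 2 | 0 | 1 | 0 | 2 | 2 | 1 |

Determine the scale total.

Raw sum = 32. Reverse-coded items: 3, 4, 8, 10, 15, 17; their raw sum = 12.
Each reversal replaces raw with 3 − raw, changing the total by 3 − 2·raw per item.
Total = 32 + 6·3 − 2·12 = 32 + 18 − 24 = 26

26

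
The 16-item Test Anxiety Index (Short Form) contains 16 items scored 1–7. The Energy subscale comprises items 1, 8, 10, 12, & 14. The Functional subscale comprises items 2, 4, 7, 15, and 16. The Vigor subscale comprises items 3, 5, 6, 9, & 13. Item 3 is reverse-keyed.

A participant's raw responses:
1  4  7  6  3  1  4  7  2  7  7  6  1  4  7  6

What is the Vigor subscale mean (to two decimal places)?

1.60

Vigor items: 3, 5, 6, 9, 13.
Of these, item 3 is reverse-keyed; on a 1–7 scale, reversed = 8 − raw.
  item 3: 8 − 7 = 1
  item 5: 3
  item 6: 1
  item 9: 2
  item 13: 1
Sum = 1 + 3 + 1 + 2 + 1 = 8
Mean = 8 / 5 = 1.60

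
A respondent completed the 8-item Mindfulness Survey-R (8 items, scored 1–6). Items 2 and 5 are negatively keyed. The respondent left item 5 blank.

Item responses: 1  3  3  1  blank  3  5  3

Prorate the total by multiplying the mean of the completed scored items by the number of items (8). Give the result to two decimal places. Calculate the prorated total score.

Reverse-coded (reversed = (1+6) − raw = 7 − raw):
  item 2: 7 − 3 = 4
Completed scored items (7 of 8): 1, 4, 3, 1, 3, 5, 3; sum = 20.
Person mean = 20 / 7 ≈ 2.8571
Prorated total = (20 / 7) × 8 = 22.86 (to 2 dp)

22.86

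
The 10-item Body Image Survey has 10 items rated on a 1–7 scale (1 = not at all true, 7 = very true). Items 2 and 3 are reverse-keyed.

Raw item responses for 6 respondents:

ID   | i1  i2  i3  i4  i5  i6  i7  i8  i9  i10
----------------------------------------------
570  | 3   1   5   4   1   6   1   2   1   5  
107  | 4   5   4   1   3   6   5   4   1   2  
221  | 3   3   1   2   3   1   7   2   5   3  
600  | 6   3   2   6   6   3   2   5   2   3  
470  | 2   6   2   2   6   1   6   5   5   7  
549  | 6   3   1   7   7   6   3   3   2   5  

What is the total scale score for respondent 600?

44

Respondent 600 raw: 6, 3, 2, 6, 6, 3, 2, 5, 2, 3.
Reverse-coded (reversed = (1+7) − raw = 8 − raw):
  item 1: 6
  item 2: 8 − 3 = 5
  item 3: 8 − 2 = 6
  item 4: 6
  item 5: 6
  item 6: 3
  item 7: 2
  item 8: 5
  item 9: 2
  item 10: 3
Sum = 6 + 5 + 6 + 6 + 6 + 3 + 2 + 5 + 2 + 3 = 44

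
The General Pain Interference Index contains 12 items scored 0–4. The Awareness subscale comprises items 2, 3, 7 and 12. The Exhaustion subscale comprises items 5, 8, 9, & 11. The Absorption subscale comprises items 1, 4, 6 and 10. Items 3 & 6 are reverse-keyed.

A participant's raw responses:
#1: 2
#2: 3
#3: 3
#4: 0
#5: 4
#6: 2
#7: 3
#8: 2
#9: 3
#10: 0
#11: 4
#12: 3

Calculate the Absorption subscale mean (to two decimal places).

Absorption items: 1, 4, 6, 10.
Of these, item 6 is reverse-keyed; reverse-coded value = 4 − response.
  item 1: 2
  item 4: 0
  item 6: 4 − 2 = 2
  item 10: 0
Sum = 2 + 0 + 2 + 0 = 4
Mean = 4 / 4 = 1.00

1.00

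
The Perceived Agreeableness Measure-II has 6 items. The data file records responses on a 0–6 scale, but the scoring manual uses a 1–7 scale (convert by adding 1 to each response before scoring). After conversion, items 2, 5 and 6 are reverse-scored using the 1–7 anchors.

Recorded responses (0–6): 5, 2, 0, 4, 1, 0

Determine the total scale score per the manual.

Convert to 1–7: 6, 3, 1, 5, 2, 1
Reverse-coded (reversed = (1+7) − raw = 8 − raw):
  item 2: 8 − 3 = 5
  item 5: 8 − 2 = 6
  item 6: 8 − 1 = 7
Scored: 6, 5, 1, 5, 6, 7
Total = 30

30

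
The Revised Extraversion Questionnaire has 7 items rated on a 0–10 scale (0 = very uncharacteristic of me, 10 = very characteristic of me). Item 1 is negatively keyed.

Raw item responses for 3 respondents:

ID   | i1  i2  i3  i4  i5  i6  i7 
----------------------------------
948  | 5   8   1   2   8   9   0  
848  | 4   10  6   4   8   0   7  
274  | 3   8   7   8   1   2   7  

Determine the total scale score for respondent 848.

Respondent 848 raw: 4, 10, 6, 4, 8, 0, 7.
Reverse-coded (on a 0–10 scale, reversed = 10 − raw):
  item 1: 10 − 4 = 6
  item 2: 10
  item 3: 6
  item 4: 4
  item 5: 8
  item 6: 0
  item 7: 7
Sum = 6 + 10 + 6 + 4 + 8 + 0 + 7 = 41

41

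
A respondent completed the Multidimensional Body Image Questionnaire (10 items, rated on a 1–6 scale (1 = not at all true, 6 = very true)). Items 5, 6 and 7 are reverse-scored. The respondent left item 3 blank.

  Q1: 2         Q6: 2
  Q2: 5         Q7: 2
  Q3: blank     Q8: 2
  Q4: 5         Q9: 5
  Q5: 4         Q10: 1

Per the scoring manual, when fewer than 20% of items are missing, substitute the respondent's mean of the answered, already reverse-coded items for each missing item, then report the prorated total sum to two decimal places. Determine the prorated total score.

36.67

Reverse-coded (reversed = (1+6) − raw = 7 − raw):
  item 5: 7 − 4 = 3
  item 6: 7 − 2 = 5
  item 7: 7 − 2 = 5
Completed scored items (9 of 10): 2, 5, 5, 3, 5, 5, 2, 5, 1; sum = 33.
Person mean = 33 / 9 ≈ 3.6667
Prorated total = (33 / 9) × 10 = 36.67 (to 2 dp)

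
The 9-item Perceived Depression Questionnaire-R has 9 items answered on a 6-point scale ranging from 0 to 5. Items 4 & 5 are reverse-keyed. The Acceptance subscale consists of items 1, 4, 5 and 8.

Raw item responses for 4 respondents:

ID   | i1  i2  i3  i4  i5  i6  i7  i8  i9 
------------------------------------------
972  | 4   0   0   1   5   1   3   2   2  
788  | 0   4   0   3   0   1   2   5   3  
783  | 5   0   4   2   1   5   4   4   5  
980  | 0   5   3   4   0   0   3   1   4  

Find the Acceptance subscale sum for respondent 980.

Respondent 980 raw: 0, 5, 3, 4, 0, 0, 3, 1, 4.
Acceptance items: 1, 4, 5, 8.
Reverse-coded (on a 0–5 scale, reversed = 5 − raw):
  item 1: 0
  item 4: 5 − 4 = 1
  item 5: 5 − 0 = 5
  item 8: 1
Sum = 0 + 1 + 5 + 1 = 7

7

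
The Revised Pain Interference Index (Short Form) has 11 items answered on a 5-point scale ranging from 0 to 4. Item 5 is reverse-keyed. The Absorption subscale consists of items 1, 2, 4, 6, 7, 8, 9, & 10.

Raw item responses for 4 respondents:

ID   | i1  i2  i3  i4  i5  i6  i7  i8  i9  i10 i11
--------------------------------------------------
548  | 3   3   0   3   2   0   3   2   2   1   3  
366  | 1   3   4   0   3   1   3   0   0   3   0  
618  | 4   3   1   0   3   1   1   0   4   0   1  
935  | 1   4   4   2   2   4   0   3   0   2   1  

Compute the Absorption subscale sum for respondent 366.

Respondent 366 raw: 1, 3, 4, 0, 3, 1, 3, 0, 0, 3, 0.
Absorption items: 1, 2, 4, 6, 7, 8, 9, 10.
Reverse-coded (reverse-coded value = 4 − response):
  item 1: 1
  item 2: 3
  item 4: 0
  item 6: 1
  item 7: 3
  item 8: 0
  item 9: 0
  item 10: 3
Sum = 1 + 3 + 0 + 1 + 3 + 0 + 0 + 3 = 11

11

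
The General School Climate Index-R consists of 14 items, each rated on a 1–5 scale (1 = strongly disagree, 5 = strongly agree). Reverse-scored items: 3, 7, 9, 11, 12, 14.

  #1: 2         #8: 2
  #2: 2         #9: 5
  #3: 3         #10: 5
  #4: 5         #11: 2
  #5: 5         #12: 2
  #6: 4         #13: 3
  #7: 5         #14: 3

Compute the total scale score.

44

Raw sum = 48. Reverse-scored items: 3, 7, 9, 11, 12, 14; their raw sum = 20.
Each reversal replaces raw with 6 − raw, changing the total by 6 − 2·raw per item.
Total = 48 + 6·6 − 2·20 = 48 + 36 − 40 = 44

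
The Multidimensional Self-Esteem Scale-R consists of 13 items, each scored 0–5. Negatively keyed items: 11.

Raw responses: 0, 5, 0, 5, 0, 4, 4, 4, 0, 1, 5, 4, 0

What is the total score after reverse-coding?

Reversing item 11 with 5 − raw:
Total = 0 + 5 + 0 + 5 + 0 + 4 + 4 + 4 + 0 + 1 + (5−5) + 4 + 0
      = 0 + 5 + 0 + 5 + 0 + 4 + 4 + 4 + 0 + 1 + 0 + 4 + 0 = 27

27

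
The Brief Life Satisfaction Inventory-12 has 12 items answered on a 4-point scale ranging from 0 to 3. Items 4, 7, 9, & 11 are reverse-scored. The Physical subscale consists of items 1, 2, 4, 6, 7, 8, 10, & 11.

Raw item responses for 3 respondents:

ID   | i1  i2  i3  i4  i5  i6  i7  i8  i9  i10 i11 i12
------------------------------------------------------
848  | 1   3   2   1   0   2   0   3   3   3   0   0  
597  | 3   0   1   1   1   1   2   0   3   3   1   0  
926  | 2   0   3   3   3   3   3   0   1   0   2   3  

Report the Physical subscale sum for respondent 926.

Respondent 926 raw: 2, 0, 3, 3, 3, 3, 3, 0, 1, 0, 2, 3.
Physical items: 1, 2, 4, 6, 7, 8, 10, 11.
Reverse-coded (reverse-coded value = 3 − response):
  item 1: 2
  item 2: 0
  item 4: 3 − 3 = 0
  item 6: 3
  item 7: 3 − 3 = 0
  item 8: 0
  item 10: 0
  item 11: 3 − 2 = 1
Sum = 2 + 0 + 0 + 3 + 0 + 0 + 0 + 1 = 6

6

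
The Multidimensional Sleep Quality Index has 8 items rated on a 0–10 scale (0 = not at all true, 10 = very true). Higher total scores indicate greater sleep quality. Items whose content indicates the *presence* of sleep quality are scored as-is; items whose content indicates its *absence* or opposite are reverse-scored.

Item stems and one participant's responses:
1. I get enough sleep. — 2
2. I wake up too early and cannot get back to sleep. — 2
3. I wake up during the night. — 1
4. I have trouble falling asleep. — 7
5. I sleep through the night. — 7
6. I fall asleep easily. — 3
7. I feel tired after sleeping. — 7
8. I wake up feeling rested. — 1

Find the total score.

Items 2, 3, 4, 7 describe the absence/opposite of sleep quality → reverse-score.
on a 0–10 scale, reversed = 10 − raw.
  item 1: 2
  item 2: 10 − 2 = 8
  item 3: 10 − 1 = 9
  item 4: 10 − 7 = 3
  item 5: 7
  item 6: 3
  item 7: 10 − 7 = 3
  item 8: 1
Total = 2 + 8 + 9 + 3 + 7 + 3 + 3 + 1 = 36

36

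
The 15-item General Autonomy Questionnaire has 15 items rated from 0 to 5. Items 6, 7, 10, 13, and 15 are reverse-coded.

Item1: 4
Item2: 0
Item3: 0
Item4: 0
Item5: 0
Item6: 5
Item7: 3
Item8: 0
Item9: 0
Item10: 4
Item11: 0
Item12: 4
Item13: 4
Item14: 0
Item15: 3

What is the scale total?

Apply reverse scoring (reverse-coded value = 5 − response):
  item 6: 5 − 5 = 0
  item 7: 5 − 3 = 2
  item 10: 5 − 4 = 1
  item 13: 5 − 4 = 1
  item 15: 5 − 3 = 2
Scored items: 4, 0, 0, 0, 0, 0, 2, 0, 0, 1, 0, 4, 1, 0, 2
Total = 4 + 0 + 0 + 0 + 0 + 0 + 2 + 0 + 0 + 1 + 0 + 4 + 1 + 0 + 2 = 14

14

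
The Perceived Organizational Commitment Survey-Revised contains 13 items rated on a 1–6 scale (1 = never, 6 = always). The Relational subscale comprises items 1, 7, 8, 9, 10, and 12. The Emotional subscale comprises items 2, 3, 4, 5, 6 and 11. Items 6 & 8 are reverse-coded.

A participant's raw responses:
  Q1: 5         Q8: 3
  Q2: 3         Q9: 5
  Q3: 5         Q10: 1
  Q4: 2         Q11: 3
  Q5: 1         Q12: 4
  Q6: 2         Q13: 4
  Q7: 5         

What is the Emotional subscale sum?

19

Emotional items: 2, 3, 4, 5, 6, 11.
Of these, item 6 is reverse-coded; reverse-coded value = 7 − response.
  item 2: 3
  item 3: 5
  item 4: 2
  item 5: 1
  item 6: 7 − 2 = 5
  item 11: 3
Sum = 3 + 5 + 2 + 1 + 5 + 3 = 19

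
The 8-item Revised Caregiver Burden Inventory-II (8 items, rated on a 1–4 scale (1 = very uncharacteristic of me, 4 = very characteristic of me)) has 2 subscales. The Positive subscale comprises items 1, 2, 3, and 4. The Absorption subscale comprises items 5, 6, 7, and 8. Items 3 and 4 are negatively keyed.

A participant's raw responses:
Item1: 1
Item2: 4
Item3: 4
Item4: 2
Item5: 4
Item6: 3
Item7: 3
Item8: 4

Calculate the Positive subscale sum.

9

Positive items: 1, 2, 3, 4.
Of these, items 3 & 4 are negatively keyed; on a 1–4 scale, reversed = 5 − raw.
  item 1: 1
  item 2: 4
  item 3: 5 − 4 = 1
  item 4: 5 − 2 = 3
Sum = 1 + 4 + 1 + 3 = 9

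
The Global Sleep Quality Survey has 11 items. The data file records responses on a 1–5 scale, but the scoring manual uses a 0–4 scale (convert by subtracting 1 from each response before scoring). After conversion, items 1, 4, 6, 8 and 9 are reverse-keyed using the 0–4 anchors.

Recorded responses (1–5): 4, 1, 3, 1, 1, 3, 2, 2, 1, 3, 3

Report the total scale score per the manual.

Convert to 0–4: 3, 0, 2, 0, 0, 2, 1, 1, 0, 2, 2
Reverse-coded (on a 0–4 scale, reversed = 4 − raw):
  item 1: 4 − 3 = 1
  item 4: 4 − 0 = 4
  item 6: 4 − 2 = 2
  item 8: 4 − 1 = 3
  item 9: 4 − 0 = 4
Scored: 1, 0, 2, 4, 0, 2, 1, 3, 4, 2, 2
Total = 21

21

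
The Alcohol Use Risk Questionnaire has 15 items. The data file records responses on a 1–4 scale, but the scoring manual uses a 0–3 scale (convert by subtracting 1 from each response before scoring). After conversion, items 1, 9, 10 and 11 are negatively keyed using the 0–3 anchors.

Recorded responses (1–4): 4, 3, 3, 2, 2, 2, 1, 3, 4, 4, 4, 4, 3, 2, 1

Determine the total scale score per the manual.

15

Convert to 0–3: 3, 2, 2, 1, 1, 1, 0, 2, 3, 3, 3, 3, 2, 1, 0
Reverse-coded (reverse-coded value = 3 − response):
  item 1: 3 − 3 = 0
  item 9: 3 − 3 = 0
  item 10: 3 − 3 = 0
  item 11: 3 − 3 = 0
Scored: 0, 2, 2, 1, 1, 1, 0, 2, 0, 0, 0, 3, 2, 1, 0
Total = 15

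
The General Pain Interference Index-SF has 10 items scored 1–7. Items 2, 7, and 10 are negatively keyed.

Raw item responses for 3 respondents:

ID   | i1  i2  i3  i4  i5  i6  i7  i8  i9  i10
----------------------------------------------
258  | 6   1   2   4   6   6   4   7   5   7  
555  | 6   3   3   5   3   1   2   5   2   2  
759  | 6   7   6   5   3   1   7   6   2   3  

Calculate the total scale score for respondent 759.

36

Respondent 759 raw: 6, 7, 6, 5, 3, 1, 7, 6, 2, 3.
Reverse-coded (reversed = (1+7) − raw = 8 − raw):
  item 1: 6
  item 2: 8 − 7 = 1
  item 3: 6
  item 4: 5
  item 5: 3
  item 6: 1
  item 7: 8 − 7 = 1
  item 8: 6
  item 9: 2
  item 10: 8 − 3 = 5
Sum = 6 + 1 + 6 + 5 + 3 + 1 + 1 + 6 + 2 + 5 = 36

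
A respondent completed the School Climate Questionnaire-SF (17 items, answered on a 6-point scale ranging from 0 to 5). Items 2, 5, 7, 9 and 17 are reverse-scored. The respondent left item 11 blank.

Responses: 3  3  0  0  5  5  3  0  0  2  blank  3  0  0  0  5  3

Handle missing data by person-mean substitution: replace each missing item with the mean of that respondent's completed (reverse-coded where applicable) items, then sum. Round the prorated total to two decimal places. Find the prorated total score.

Reverse-coded (on a 0–5 scale, reversed = 5 − raw):
  item 2: 5 − 3 = 2
  item 5: 5 − 5 = 0
  item 7: 5 − 3 = 2
  item 9: 5 − 0 = 5
  item 17: 5 − 3 = 2
Completed scored items (16 of 17): 3, 2, 0, 0, 0, 5, 2, 0, 5, 2, 3, 0, 0, 0, 5, 2; sum = 29.
Person mean = 29 / 16 ≈ 1.8125
Prorated total = (29 / 16) × 17 = 30.81 (to 2 dp)

30.81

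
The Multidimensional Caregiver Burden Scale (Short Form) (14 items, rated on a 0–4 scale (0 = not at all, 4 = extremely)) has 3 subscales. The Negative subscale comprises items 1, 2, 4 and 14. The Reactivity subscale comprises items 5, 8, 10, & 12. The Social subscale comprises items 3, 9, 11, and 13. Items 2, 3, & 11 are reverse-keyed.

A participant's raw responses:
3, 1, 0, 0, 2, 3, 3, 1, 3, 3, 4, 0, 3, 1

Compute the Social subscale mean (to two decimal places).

Social items: 3, 9, 11, 13.
Of these, items 3 and 11 are reverse-keyed; on a 0–4 scale, reversed = 4 − raw.
  item 3: 4 − 0 = 4
  item 9: 3
  item 11: 4 − 4 = 0
  item 13: 3
Sum = 4 + 3 + 0 + 3 = 10
Mean = 10 / 4 = 2.50

2.50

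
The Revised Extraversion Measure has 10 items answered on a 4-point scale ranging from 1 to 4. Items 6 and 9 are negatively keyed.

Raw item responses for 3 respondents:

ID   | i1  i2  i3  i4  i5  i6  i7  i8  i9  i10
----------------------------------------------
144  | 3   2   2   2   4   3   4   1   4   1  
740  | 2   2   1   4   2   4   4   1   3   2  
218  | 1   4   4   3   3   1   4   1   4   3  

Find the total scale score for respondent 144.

Respondent 144 raw: 3, 2, 2, 2, 4, 3, 4, 1, 4, 1.
Reverse-coded (reverse-coded value = 5 − response):
  item 1: 3
  item 2: 2
  item 3: 2
  item 4: 2
  item 5: 4
  item 6: 5 − 3 = 2
  item 7: 4
  item 8: 1
  item 9: 5 − 4 = 1
  item 10: 1
Sum = 3 + 2 + 2 + 2 + 4 + 2 + 4 + 1 + 1 + 1 = 22

22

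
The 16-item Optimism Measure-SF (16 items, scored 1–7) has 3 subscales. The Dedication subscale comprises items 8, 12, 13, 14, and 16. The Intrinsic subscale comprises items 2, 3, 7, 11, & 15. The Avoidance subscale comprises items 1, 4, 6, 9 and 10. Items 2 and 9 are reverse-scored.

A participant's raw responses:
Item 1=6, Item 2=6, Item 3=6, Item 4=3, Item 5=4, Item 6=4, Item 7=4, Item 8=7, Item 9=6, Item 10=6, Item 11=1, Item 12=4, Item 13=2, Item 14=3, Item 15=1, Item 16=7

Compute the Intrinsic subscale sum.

14

Intrinsic items: 2, 3, 7, 11, 15.
Of these, item 2 is reverse-scored; reverse-coded value = 8 − response.
  item 2: 8 − 6 = 2
  item 3: 6
  item 7: 4
  item 11: 1
  item 15: 1
Sum = 2 + 6 + 4 + 1 + 1 = 14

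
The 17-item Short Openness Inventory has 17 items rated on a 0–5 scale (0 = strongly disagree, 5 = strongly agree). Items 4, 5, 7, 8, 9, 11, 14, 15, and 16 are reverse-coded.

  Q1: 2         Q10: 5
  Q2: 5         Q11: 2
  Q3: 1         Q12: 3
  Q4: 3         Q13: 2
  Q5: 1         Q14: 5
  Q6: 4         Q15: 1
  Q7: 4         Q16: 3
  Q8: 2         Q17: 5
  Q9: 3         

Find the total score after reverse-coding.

Raw sum = 51. Reverse-coded items: 4, 5, 7, 8, 9, 11, 14, 15, 16; their raw sum = 24.
Each reversal replaces raw with 5 − raw, changing the total by 5 − 2·raw per item.
Total = 51 + 9·5 − 2·24 = 51 + 45 − 48 = 48

48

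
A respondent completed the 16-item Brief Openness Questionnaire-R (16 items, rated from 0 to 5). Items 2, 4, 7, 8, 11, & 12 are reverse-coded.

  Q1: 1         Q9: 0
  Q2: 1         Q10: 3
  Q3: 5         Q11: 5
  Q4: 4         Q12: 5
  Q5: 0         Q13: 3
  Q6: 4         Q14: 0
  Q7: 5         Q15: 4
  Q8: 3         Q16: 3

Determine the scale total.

Reverse-coded items (on a 0–5 scale, reversed = 5 − raw):
  item 2: 5 − 1 = 4
  item 4: 5 − 4 = 1
  item 7: 5 − 5 = 0
  item 8: 5 − 3 = 2
  item 11: 5 − 5 = 0
  item 12: 5 − 5 = 0
Scored items: 1, 4, 5, 1, 0, 4, 0, 2, 0, 3, 0, 0, 3, 0, 4, 3
Total = 1 + 4 + 5 + 1 + 0 + 4 + 0 + 2 + 0 + 3 + 0 + 0 + 3 + 0 + 4 + 3 = 30

30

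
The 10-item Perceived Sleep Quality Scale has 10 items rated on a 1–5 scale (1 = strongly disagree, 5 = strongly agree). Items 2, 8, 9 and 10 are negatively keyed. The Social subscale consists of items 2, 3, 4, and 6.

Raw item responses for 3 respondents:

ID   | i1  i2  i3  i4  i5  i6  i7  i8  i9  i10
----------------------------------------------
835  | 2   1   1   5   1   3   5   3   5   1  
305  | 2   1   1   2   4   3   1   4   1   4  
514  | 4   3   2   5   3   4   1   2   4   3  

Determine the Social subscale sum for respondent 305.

Respondent 305 raw: 2, 1, 1, 2, 4, 3, 1, 4, 1, 4.
Social items: 2, 3, 4, 6.
Reverse-coded (reverse-coded value = 6 − response):
  item 2: 6 − 1 = 5
  item 3: 1
  item 4: 2
  item 6: 3
Sum = 5 + 1 + 2 + 3 = 11

11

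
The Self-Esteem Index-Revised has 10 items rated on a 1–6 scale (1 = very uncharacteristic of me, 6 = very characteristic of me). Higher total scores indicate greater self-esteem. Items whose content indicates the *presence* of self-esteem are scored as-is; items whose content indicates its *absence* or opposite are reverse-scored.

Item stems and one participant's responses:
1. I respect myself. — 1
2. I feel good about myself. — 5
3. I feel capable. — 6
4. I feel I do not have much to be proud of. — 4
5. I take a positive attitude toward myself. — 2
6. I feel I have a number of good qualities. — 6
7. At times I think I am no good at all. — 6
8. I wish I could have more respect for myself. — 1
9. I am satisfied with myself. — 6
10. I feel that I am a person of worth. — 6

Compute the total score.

42

Items 4, 7, 8 describe the absence/opposite of self-esteem → reverse-score.
on a 1–6 scale, reversed = 7 − raw.
  item 1: 1
  item 2: 5
  item 3: 6
  item 4: 7 − 4 = 3
  item 5: 2
  item 6: 6
  item 7: 7 − 6 = 1
  item 8: 7 − 1 = 6
  item 9: 6
  item 10: 6
Total = 1 + 5 + 6 + 3 + 2 + 6 + 1 + 6 + 6 + 6 = 42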